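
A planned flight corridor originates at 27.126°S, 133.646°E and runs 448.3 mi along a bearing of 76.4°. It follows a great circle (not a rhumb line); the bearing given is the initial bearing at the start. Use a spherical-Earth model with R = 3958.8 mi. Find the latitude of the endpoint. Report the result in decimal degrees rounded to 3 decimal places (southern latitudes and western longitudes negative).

Angular distance δ = d/R = 448.3 / 3958.8 = 0.113241 rad.
Start latitude φ₁ = -0.473438 rad; initial bearing θ = 1.333432 rad.
Applying the spherical law of cosines for sides, sin φ₂ = sin φ₁ cos δ + cos φ₁ sin δ cos θ = -0.429380, so φ₂ = -25.428°.
Δλ = atan2( sin θ sin δ cos φ₁ , cos δ − sin φ₁ sin φ₂ ) = atan2(0.097750, 0.797820) = 0.121914 rad = 6.985°.
Hence λ₂ = 133.646° + 6.985° = 140.631°.

latitude -25.428°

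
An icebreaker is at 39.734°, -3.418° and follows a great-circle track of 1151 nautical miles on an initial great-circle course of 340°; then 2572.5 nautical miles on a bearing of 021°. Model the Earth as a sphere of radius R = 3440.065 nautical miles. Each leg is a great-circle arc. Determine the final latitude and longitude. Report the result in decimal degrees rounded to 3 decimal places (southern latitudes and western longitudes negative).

latitude 73.754°, longitude 104.009°

Apply the spherical direct solution leg by leg, carrying full precision between legs.
Leg 1: from (39.734°, -3.418°), δ = 1151/3440.065 = 0.334587 rad, θ = 340° → φ = 57.254°, λ = -15.402°.
Leg 2: from (57.254°, -15.402°), δ = 2572.5/3440.065 = 0.747806 rad, θ = 21° → φ = 73.754°, λ = 104.009°.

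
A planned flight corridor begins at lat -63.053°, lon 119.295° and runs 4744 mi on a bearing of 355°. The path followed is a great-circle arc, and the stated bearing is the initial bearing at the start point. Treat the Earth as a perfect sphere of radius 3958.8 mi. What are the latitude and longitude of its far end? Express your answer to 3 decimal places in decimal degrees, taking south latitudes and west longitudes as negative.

latitude 5.515°, longitude 114.617°

Central angle δ = d/R = 1.198343 rad.
Start latitude φ₁ = -1.100482 rad; initial bearing θ = 6.195919 rad.
sin φ₂ = sin φ₁ cos δ + cos φ₁ sin δ cos θ = (-0.891426)(0.363902) + (0.453166)(0.931437)(0.996195) = 0.096098
φ₂ = asin(0.096098) = 0.096247 rad = 5.515°.
Then Δλ = atan2(-0.036788, 0.449566) = -0.081648 rad, from sin θ sin δ cos φ₁ over cos δ − sin φ₁ sin φ₂.
λ₂ = λ₁ + Δλ = 114.617°.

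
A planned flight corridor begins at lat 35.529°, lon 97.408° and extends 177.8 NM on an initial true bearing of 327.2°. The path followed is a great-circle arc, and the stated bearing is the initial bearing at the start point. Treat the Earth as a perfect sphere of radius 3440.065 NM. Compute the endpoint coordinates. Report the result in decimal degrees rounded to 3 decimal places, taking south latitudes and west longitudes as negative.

latitude 38.001°, longitude 95.373°

Angular distance δ = d/R = 177.8 / 3440.065 = 0.051685 rad.
With φ₁ = 35.529° = 0.620098 rad and θ = 327.2° = 5.710717 rad:
sin φ₂ = sin φ₁ cos δ + cos φ₁ sin δ cos θ = (0.581115)(0.998665) + (0.813821)(0.051662)(0.840567) = 0.615679
φ₂ = asin(0.615679) = 0.663248 rad = 38.001°.
For the longitude increment, Δλ = atan2( sin θ sin δ cos φ₁, cos δ − sin φ₁ sin φ₂ ) = atan2(-0.022775, 0.640884) = -2.035°.
λ₂ = 97.408° + -2.035° = 95.373°.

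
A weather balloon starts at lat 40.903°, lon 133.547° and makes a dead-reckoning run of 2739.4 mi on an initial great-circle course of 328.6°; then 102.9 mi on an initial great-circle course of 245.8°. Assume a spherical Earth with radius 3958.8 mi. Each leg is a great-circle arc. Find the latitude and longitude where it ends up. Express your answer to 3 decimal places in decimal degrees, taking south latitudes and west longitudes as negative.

Apply the spherical direct solution leg by leg, carrying full precision between legs.
Leg 1: from (40.903°, 133.547°), δ = 2739.4/3958.8 = 0.691977 rad, θ = 328.6° → φ = 66.320°, λ = 77.681°.
Leg 2: from (66.320°, 77.681°), δ = 102.9/3958.8 = 0.025993 rad, θ = 245.8° → φ = 65.674°, λ = 74.382°.

latitude 65.674°, longitude 74.382°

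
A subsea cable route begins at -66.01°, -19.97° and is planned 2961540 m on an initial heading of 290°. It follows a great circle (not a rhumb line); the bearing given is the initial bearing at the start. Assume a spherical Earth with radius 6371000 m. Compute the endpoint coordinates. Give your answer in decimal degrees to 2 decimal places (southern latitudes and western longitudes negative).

latitude -48.97°, longitude -59.89°

δ = 2961540/6371000 = 0.464847 rad (26.6338°).
With φ₁ = -66.01° = -1.152092 rad and θ = 290° = 5.061455 rad:
Applying the spherical law of cosines for sides, sin φ₂ = sin φ₁ cos δ + cos φ₁ sin δ cos θ = -0.754335, so φ₂ = -48.97°.
Δλ = atan2( sin θ sin δ cos φ₁ , cos δ − sin φ₁ sin φ₂ ) = atan2(-0.171271, 0.204717) = -0.696677 rad = -39.92°.
λ₂ = λ₁ + Δλ = -59.89°.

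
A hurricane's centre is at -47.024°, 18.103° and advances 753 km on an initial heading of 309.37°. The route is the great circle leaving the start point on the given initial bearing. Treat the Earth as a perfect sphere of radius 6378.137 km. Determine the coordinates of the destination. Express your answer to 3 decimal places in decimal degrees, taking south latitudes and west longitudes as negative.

latitude -42.502°, longitude 11.008°

The arc subtends δ = 753/6378.137 = 0.118060 rad at the centre.
Start latitude φ₁ = -0.820724 rad; initial bearing θ = 5.399525 rad.
Applying the spherical law of cosines for sides, sin φ₂ = sin φ₁ cos δ + cos φ₁ sin δ cos θ = -0.675614, so φ₂ = -42.502°.
Then Δλ = atan2(-0.062072, 0.498733) = -0.123823 rad, from sin θ sin δ cos φ₁ over cos δ − sin φ₁ sin φ₂.
λ₂ = λ₁ + Δλ = 11.008°.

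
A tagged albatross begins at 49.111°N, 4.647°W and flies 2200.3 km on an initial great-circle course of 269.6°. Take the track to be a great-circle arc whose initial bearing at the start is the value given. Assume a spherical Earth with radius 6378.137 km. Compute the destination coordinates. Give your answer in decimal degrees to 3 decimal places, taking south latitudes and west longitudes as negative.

latitude 45.226°, longitude -33.341°

Central angle δ = d/R = 0.344975 rad.
With φ₁ = 49.111° = 0.857149 rad and θ = 269.6° = 4.705408 rad:
Applying the spherical law of cosines for sides, sin φ₂ = sin φ₁ cos δ + cos φ₁ sin δ cos θ = 0.709894, so φ₂ = 45.226°.
Δλ = atan2( sin θ sin δ cos φ₁ , cos δ − sin φ₁ sin φ₂ ) = atan2(-0.221362, 0.404418) = -0.500812 rad = -28.694°.
λ₂ = -4.647° + -28.694° = -33.341°.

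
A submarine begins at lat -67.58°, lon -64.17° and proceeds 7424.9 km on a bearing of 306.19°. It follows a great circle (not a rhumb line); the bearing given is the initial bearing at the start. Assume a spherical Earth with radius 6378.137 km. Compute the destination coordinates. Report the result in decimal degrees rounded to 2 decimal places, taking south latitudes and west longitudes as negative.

latitude -9.14°, longitude -112.83°

Central angle δ = d/R = 1.164117 rad.
Start latitude φ₁ = -1.179494 rad; initial bearing θ = 5.344024 rad.
sin φ₂ = sin φ₁ cos δ + cos φ₁ sin δ cos θ = (-0.924413)(0.395561) + (0.381393)(0.918440)(0.590465) = -0.158830
φ₂ = asin(-0.158830) = -0.159506 rad = -9.14°.
Δλ = atan2( sin θ sin δ cos φ₁ , cos δ − sin φ₁ sin φ₂ ) = atan2(-0.282703, 0.248737) = -0.849226 rad = -48.66°.
Hence λ₂ = -64.17° + -48.66° = -112.83°.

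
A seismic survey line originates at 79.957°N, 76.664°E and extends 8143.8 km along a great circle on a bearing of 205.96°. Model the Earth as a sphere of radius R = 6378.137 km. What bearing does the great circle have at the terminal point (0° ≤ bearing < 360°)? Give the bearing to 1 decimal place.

δ = 8143.8/6378.137 = 1.276831 rad (73.1570°).
With φ₁ = 79.957° = 1.395513 rad and θ = 205.96° = 3.594680 rad:
Applying the spherical law of cosines for sides, sin φ₂ = sin φ₁ cos δ + cos φ₁ sin δ cos θ = 0.135245, so φ₂ = 7.773°.
For the longitude increment, Δλ = atan2( sin θ sin δ cos φ₁, cos δ − sin φ₁ sin φ₂ ) = atan2(-0.073062, 0.156578) = -25.015°.
λ₂ = 76.664° + -25.015° = 51.649°.
The forward bearing on arrival equals the back-azimuth from the destination plus 180°.
Back-azimuth from P₂ (7.8°, 51.6°) to P₁ (80.0°, 76.7°), with Δλ' = λ₁ − λ₂ = 25.0°: atan2( sin Δλ' cos φ₁ , cos φ₂ sin φ₁ − sin φ₂ cos φ₁ cos Δλ' ) = 4.4°.
Final bearing = (4.4° + 180°) mod 360° = 184.4°.

final bearing 184.4°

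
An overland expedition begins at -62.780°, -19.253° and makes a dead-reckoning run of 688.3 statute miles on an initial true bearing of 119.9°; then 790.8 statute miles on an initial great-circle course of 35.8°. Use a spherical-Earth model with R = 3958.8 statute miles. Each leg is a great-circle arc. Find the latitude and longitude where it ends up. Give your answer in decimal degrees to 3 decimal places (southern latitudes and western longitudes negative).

latitude -56.332°, longitude 14.692°

Apply the spherical direct solution leg by leg, carrying full precision between legs.
Leg 1: from (-62.780°, -19.253°), δ = 688.3/3958.8 = 0.173866 rad, θ = 119.9° → φ = -66.248°, λ = 2.606°.
Leg 2: from (-66.248°, 2.606°), δ = 790.8/3958.8 = 0.199758 rad, θ = 35.8° → φ = -56.332°, λ = 14.692°.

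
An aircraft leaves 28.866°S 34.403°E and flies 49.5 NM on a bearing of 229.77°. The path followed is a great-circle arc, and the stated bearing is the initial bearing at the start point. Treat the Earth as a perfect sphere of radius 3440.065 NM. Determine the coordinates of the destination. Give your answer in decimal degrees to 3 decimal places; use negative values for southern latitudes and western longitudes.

The arc subtends δ = 49.5/3440.065 = 0.014389 rad at the centre.
Converting: φ₁ = -0.503807 rad, θ = 4.010243 rad.
sin φ₂ = sin φ₁ cos δ + cos φ₁ sin δ cos θ = (-0.482763)(0.999896) + (0.875751)(0.014389)(-0.645858) = -0.490851
φ₂ = asin(-0.490851) = -0.513067 rad = -29.397°.
For the longitude increment, Δλ = atan2( sin θ sin δ cos φ₁, cos δ − sin φ₁ sin φ₂ ) = atan2(-0.009620, 0.762932) = -0.722°.
Hence λ₂ = 34.403° + -0.722° = 33.681°.

latitude -29.397°, longitude 33.681°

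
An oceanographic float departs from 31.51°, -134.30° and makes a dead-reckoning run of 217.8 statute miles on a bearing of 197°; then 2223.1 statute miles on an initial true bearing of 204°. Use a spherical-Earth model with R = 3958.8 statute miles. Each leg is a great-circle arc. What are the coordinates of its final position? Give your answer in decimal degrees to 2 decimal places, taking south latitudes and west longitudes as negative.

Apply the spherical direct solution leg by leg, carrying full precision between legs.
Leg 1: from (31.51°, -134.30°), δ = 217.8/3958.8 = 0.055017 rad, θ = 197° → φ = 28.49°, λ = -135.35°.
Leg 2: from (28.49°, -135.35°), δ = 2223.1/3958.8 = 0.561559 rad, θ = 204° → φ = -1.36°, λ = -147.86°.

latitude -1.36°, longitude -147.86°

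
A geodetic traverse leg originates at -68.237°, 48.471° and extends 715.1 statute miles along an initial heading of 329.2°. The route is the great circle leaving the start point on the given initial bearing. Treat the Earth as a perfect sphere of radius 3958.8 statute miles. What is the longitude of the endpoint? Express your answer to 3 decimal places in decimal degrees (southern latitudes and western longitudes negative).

δ = 715.1/3958.8 = 0.180636 rad (10.3497°).
With φ₁ = -68.237° = -1.190960 rad and θ = 329.2° = 5.745624 rad:
sin φ₂ = sin φ₁ cos δ + cos φ₁ sin δ cos θ = (-0.928725)(0.983730) + (0.370768)(0.179655)(0.858960) = -0.856399
φ₂ = asin(-0.856399) = -1.028255 rad = -58.915°.
Then Δλ = atan2(-0.034107, 0.188370) = -0.179125 rad, from sin θ sin δ cos φ₁ over cos δ − sin φ₁ sin φ₂.
Hence λ₂ = 48.471° + -10.263° = 38.208°.

longitude 38.208°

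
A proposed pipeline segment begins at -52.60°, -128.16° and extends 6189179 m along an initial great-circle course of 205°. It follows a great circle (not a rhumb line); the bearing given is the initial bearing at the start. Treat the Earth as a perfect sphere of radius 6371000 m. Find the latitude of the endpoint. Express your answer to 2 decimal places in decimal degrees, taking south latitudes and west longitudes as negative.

latitude -64.51°

δ = 6189179/6371000 = 0.971461 rad (55.6606°).
With φ₁ = -52.60° = -0.918043 rad and θ = 205° = 3.577925 rad:
Destination latitude: φ₂ = arcsin( sin φ₁ cos δ + cos φ₁ sin δ cos θ ) = arcsin(-0.902653) = -64.51°.
Δλ = atan2( sin θ sin δ cos φ₁ , cos δ − sin φ₁ sin φ₂ ) = atan2(-0.211950, -0.152987) = -2.196008 rad = -125.82°.
λ₂ = -128.16° + -125.82° = -253.98°, normalized to (−180°, 180°] → 106.02°.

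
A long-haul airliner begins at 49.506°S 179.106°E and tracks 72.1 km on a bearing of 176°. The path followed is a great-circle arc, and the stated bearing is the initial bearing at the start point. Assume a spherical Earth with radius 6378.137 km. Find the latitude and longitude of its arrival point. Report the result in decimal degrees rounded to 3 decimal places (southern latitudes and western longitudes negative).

latitude -50.152°, longitude 179.177°

δ = 72.1/6378.137 = 0.011304 rad (0.6477°).
With φ₁ = -49.506° = -0.864043 rad and θ = 176° = 3.071779 rad:
Applying the spherical law of cosines for sides, sin φ₂ = sin φ₁ cos δ + cos φ₁ sin δ cos θ = -0.767748, so φ₂ = -50.152°.
Then Δλ = atan2(0.000512, 0.416084) = 0.001231 rad, from sin θ sin δ cos φ₁ over cos δ − sin φ₁ sin φ₂.
λ₂ = λ₁ + Δλ = 179.177°.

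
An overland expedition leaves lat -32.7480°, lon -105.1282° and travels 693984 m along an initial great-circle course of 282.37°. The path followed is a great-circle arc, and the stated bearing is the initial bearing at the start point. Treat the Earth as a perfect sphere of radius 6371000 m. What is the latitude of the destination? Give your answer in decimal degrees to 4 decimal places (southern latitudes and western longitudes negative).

Central angle δ = d/R = 0.108929 rad.
With φ₁ = -32.7480° = -0.571560 rad and θ = 282.37° = 4.928286 rad:
Applying the spherical law of cosines for sides, sin φ₂ = sin φ₁ cos δ + cos φ₁ sin δ cos θ = -0.518152, so φ₂ = -31.2083°.
Then Δλ = atan2(-0.089311, 0.713782) = -0.124477 rad, from sin θ sin δ cos φ₁ over cos δ − sin φ₁ sin φ₂.
λ₂ = λ₁ + Δλ = -112.2602°.

latitude -31.2083°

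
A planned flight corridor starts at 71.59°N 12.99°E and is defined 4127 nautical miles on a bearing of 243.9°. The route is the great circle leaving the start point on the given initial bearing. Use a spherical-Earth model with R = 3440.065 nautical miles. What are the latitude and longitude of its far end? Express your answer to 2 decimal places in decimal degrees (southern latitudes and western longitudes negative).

Angular distance δ = d/R = 4127 / 3440.065 = 1.199687 rad.
Converting: φ₁ = 1.249481 rad, θ = 4.256858 rad.
sin φ₂ = sin φ₁ cos δ + cos φ₁ sin δ cos θ = (0.948821)(0.362650) + (0.315815)(0.931925)(-0.439939) = 0.214609
φ₂ = asin(0.214609) = 0.216291 rad = 12.39°.
Δλ = atan2( sin θ sin δ cos φ₁ , cos δ − sin φ₁ sin φ₂ ) = atan2(-0.264304, 0.159025) = -1.029147 rad = -58.97°.
λ₂ = 12.99° + -58.97° = -45.98°.

latitude 12.39°, longitude -45.98°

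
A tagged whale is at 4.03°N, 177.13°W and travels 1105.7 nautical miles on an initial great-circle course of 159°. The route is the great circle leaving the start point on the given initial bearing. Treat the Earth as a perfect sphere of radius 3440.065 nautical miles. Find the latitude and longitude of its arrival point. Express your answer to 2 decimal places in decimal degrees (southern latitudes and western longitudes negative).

latitude -13.15°, longitude -170.45°

Central angle δ = d/R = 0.321418 rad.
With φ₁ = 4.03° = 0.070337 rad and θ = 159° = 2.775074 rad:
sin φ₂ = sin φ₁ cos δ + cos φ₁ sin δ cos θ = (0.070279)(0.948788) + (0.997527)(0.315913)(-0.933580) = -0.227521
φ₂ = asin(-0.227521) = -0.229531 rad = -13.15°.
Then Δλ = atan2(0.112933, 0.964778) = 0.116526 rad, from sin θ sin δ cos φ₁ over cos δ − sin φ₁ sin φ₂.
λ₂ = λ₁ + Δλ = -170.45°.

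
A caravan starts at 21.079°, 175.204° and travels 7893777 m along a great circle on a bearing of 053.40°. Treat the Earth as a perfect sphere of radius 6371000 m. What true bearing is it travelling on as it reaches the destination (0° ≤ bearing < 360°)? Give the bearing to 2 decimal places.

final bearing 101.97°

δ = 7893777/6371000 = 1.239017 rad (70.9904°).
Converting: φ₁ = 0.367898 rad, θ = 0.932006 rad.
Applying the spherical law of cosines for sides, sin φ₂ = sin φ₁ cos δ + cos φ₁ sin δ cos θ = 0.643138, so φ₂ = 40.026°.
Δλ = atan2( sin θ sin δ cos φ₁ , cos δ − sin φ₁ sin φ₂ ) = atan2(0.708245, 0.094418) = 1.438265 rad = 82.406°.
λ₂ = 175.204° + 82.406° = 257.610°, normalized to (−180°, 180°] → -102.390°.
The forward bearing on arrival equals the back-azimuth from the destination plus 180°.
Back-azimuth from P₂ (40.03°, -102.39°) to P₁ (21.08°, 175.20°), with Δλ' = λ₁ − λ₂ = 277.59°: atan2( sin Δλ' cos φ₁ , cos φ₂ sin φ₁ − sin φ₂ cos φ₁ cos Δλ' ) = 281.97°.
Final bearing = (281.97° + 180°) mod 360° = 101.97°.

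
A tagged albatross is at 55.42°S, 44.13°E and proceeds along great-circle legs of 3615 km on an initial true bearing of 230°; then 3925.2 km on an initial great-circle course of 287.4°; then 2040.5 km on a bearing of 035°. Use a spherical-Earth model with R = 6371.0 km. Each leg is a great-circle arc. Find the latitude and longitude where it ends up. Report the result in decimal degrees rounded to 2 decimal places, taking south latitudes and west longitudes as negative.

Apply the spherical direct solution leg by leg, carrying full precision between legs.
Leg 1: from (-55.42°, 44.13°), δ = 3615/6371 = 0.567415 rad, θ = 230° → φ = -62.92°, λ = -20.62°.
Leg 2: from (-62.92°, -20.62°), δ = 3925.2/6371 = 0.616104 rad, θ = 287.4° → φ = -40.39°, λ = -67.01°.
Leg 3: from (-40.39°, -67.01°), δ = 2040.5/6371 = 0.320279 rad, θ = 35° → φ = -24.75°, λ = -55.54°.

latitude -24.75°, longitude -55.54°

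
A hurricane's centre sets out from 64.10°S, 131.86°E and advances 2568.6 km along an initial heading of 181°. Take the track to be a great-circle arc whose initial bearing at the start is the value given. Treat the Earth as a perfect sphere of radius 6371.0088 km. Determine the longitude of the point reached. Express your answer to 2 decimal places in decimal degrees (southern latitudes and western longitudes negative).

The arc subtends δ = 2568.6/6371.0088 = 0.403170 rad at the centre.
Start latitude φ₁ = -1.118756 rad; initial bearing θ = 3.159046 rad.
Applying the spherical law of cosines for sides, sin φ₂ = sin φ₁ cos δ + cos φ₁ sin δ cos θ = -0.998780, so φ₂ = -87.17°.
Then Δλ = atan2(-0.002991, 0.021362) = -0.139108 rad, from sin θ sin δ cos φ₁ over cos δ − sin φ₁ sin φ₂.
Hence λ₂ = 131.86° + -7.97° = 123.89°.

longitude 123.89°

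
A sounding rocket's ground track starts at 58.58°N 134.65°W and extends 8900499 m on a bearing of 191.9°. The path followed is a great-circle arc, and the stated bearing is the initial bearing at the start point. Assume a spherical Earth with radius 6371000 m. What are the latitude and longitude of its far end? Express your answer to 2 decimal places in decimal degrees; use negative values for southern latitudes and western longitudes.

latitude -20.79°, longitude -147.20°

The arc subtends δ = 8900499/6371000 = 1.397033 rad at the centre.
Start latitude φ₁ = 1.022414 rad; initial bearing θ = 3.349287 rad.
sin φ₂ = sin φ₁ cos δ + cos φ₁ sin δ cos θ = (0.853369)(0.172890) + (0.521308)(0.984941)(-0.978509) = -0.354884
φ₂ = asin(-0.354884) = -0.362790 rad = -20.79°.
Δλ = atan2( sin θ sin δ cos φ₁ , cos δ − sin φ₁ sin φ₂ ) = atan2(-0.105877, 0.475737) = -0.218985 rad = -12.55°.
λ₂ = λ₁ + Δλ = -147.20°.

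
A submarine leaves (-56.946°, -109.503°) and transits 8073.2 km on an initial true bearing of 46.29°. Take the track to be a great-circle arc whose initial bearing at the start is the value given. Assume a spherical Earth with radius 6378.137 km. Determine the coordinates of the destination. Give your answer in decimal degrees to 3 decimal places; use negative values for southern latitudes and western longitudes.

latitude 6.187°, longitude -65.594°

The arc subtends δ = 8073.2/6378.137 = 1.265761 rad at the centre.
Converting: φ₁ = -0.993895 rad, θ = 0.807913 rad.
sin φ₂ = sin φ₁ cos δ + cos φ₁ sin δ cos θ = (-0.838157)(0.300326) + (0.545429)(0.953836)(0.691009) = 0.107777
φ₂ = asin(0.107777) = 0.107986 rad = 6.187°.
Then Δλ = atan2(0.376061, 0.390660) = 0.766359 rad, from sin θ sin δ cos φ₁ over cos δ − sin φ₁ sin φ₂.
λ₂ = -109.503° + 43.909° = -65.594°.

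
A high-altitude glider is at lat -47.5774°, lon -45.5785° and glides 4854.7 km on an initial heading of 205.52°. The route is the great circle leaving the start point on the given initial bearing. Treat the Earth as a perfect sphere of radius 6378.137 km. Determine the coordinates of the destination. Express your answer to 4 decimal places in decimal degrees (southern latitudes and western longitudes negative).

latitude -72.6283°, longitude -130.0151°

δ = 4854.7/6378.137 = 0.761147 rad (43.6105°).
With φ₁ = -47.5774° = -0.830382 rad and θ = 205.52° = 3.587001 rad:
Destination latitude: φ₂ = arcsin( sin φ₁ cos δ + cos φ₁ sin δ cos θ ) = arcsin(-0.954388) = -72.6283°.
Δλ = atan2( sin θ sin δ cos φ₁ , cos δ − sin φ₁ sin φ₂ ) = atan2(-0.200465, 0.019526) = -1.473697 rad = -84.4366°.
Hence λ₂ = -45.5785° + -84.4366° = -130.0151°.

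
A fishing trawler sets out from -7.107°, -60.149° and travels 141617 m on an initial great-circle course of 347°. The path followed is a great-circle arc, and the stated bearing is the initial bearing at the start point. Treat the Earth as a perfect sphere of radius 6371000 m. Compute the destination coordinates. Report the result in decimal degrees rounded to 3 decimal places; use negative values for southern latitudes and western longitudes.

latitude -5.866°, longitude -60.437°

Angular distance δ = d/R = 141617 / 6371000 = 0.022228 rad.
Converting: φ₁ = -0.124041 rad, θ = 6.056293 rad.
Applying the spherical law of cosines for sides, sin φ₂ = sin φ₁ cos δ + cos φ₁ sin δ cos θ = -0.102202, so φ₂ = -5.866°.
For the longitude increment, Δλ = atan2( sin θ sin δ cos φ₁, cos δ − sin φ₁ sin φ₂ ) = atan2(-0.004961, 0.987108) = -0.288°.
λ₂ = λ₁ + Δλ = -60.437°.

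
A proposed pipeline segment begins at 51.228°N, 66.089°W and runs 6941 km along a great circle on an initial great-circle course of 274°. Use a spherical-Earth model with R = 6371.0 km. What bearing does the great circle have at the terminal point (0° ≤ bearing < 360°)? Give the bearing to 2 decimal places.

final bearing 222.96°

δ = 6941/6371 = 1.089468 rad (62.4219°).
Converting: φ₁ = 0.894097 rad, θ = 4.782202 rad.
Destination latitude: φ₂ = arcsin( sin φ₁ cos δ + cos φ₁ sin δ cos θ ) = arcsin(0.399662) = 23.557°.
For the longitude increment, Δλ = atan2( sin θ sin δ cos φ₁, cos δ − sin φ₁ sin φ₂ ) = atan2(-0.553720, 0.151363) = -74.711°.
Hence λ₂ = -66.089° + -74.711° = -140.800°.
The forward bearing on arrival equals the back-azimuth from the destination plus 180°.
Back-azimuth from P₂ (23.56°, -140.80°) to P₁ (51.23°, -66.09°), with Δλ' = λ₁ − λ₂ = 74.71°: atan2( sin Δλ' cos φ₁ , cos φ₂ sin φ₁ − sin φ₂ cos φ₁ cos Δλ' ) = 42.96°.
Final bearing = (42.96° + 180°) mod 360° = 222.96°.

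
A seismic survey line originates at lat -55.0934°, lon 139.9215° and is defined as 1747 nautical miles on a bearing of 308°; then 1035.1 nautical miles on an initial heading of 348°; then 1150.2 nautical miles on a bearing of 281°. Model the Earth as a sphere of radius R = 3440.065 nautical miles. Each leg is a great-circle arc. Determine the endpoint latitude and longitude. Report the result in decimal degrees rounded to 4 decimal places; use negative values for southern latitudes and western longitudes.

latitude -11.6670°, longitude 89.8376°

Apply the spherical direct solution leg by leg, carrying full precision between legs.
Leg 1: from (-55.0934°, 139.9215°), δ = 1747/3440.065 = 0.507839 rad, θ = 308° → φ = -33.0428°, λ = 112.7189°.
Leg 2: from (-33.0428°, 112.7189°), δ = 1035.1/3440.065 = 0.300895 rad, θ = 348° → φ = -16.1263°, λ = 109.0412°.
Leg 3: from (-16.1263°, 109.0412°), δ = 1150.2/3440.065 = 0.334354 rad, θ = 281° → φ = -11.6670°, λ = 89.8376°.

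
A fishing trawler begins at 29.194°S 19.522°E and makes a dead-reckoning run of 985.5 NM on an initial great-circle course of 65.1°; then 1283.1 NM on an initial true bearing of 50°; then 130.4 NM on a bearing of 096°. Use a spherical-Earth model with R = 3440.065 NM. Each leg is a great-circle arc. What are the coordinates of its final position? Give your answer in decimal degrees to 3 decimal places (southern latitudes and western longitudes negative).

latitude -7.163°, longitude 54.004°

Apply the spherical direct solution leg by leg, carrying full precision between legs.
Leg 1: from (-29.194°, 19.522°), δ = 985.5/3440.065 = 0.286477 rad, θ = 65.1° → φ = -21.348°, λ = 35.495°.
Leg 2: from (-21.348°, 35.495°), δ = 1283.1/3440.065 = 0.372987 rad, θ = 50° → φ = -6.941°, λ = 51.827°.
Leg 3: from (-6.941°, 51.827°), δ = 130.4/3440.065 = 0.037906 rad, θ = 96° → φ = -7.163°, λ = 54.004°.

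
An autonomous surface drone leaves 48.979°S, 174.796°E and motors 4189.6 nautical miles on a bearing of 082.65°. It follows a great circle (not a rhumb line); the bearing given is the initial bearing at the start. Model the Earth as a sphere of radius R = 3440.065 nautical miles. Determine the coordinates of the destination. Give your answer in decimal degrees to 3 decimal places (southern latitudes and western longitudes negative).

The arc subtends δ = 4189.6/3440.065 = 1.217884 rad at the centre.
Converting: φ₁ = -0.854845 rad, θ = 1.442515 rad.
Applying the spherical law of cosines for sides, sin φ₂ = sin φ₁ cos δ + cos φ₁ sin δ cos θ = -0.181978, so φ₂ = -10.485°.
For the longitude increment, Δλ = atan2( sin θ sin δ cos φ₁, cos δ − sin φ₁ sin φ₂ ) = atan2(0.610825, 0.208335) = 71.167°.
λ₂ = 174.796° + 71.167° = 245.963°, normalized to (−180°, 180°] → -114.037°.

latitude -10.485°, longitude -114.037°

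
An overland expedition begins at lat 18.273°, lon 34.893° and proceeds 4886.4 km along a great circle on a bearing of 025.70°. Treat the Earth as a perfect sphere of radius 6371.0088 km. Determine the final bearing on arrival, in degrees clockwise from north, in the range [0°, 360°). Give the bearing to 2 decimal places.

δ = 4886.4/6371.0088 = 0.766974 rad (43.9444°).
Start latitude φ₁ = 0.318924 rad; initial bearing θ = 0.448550 rad.
Applying the spherical law of cosines for sides, sin φ₂ = sin φ₁ cos δ + cos φ₁ sin δ cos θ = 0.819536, so φ₂ = 55.038°.
For the longitude increment, Δλ = atan2( sin θ sin δ cos φ₁, cos δ − sin φ₁ sin φ₂ ) = atan2(0.285767, 0.463052) = 31.680°.
Hence λ₂ = 34.893° + 31.680° = 66.573°.
The forward bearing on arrival equals the back-azimuth from the destination plus 180°.
Back-azimuth from P₂ (55.04°, 66.57°) to P₁ (18.27°, 34.89°), with Δλ' = λ₁ − λ₂ = -31.68°: atan2( sin Δλ' cos φ₁ , cos φ₂ sin φ₁ − sin φ₂ cos φ₁ cos Δλ' ) = 225.94°.
Final bearing = (225.94° + 180°) mod 360° = 45.94°.

final bearing 45.94°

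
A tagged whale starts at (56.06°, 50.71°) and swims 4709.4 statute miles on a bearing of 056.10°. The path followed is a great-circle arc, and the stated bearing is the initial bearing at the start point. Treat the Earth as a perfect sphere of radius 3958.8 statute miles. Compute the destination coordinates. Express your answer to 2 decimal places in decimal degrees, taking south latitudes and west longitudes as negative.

δ = 4709.4/3958.8 = 1.189603 rad (68.1592°).
Converting: φ₁ = 0.978432 rad, θ = 0.979130 rad.
sin φ₂ = sin φ₁ cos δ + cos φ₁ sin δ cos θ = (0.829623)(0.372028) + (0.558324)(0.928221)(0.557745) = 0.597694
φ₂ = asin(0.597694) = 0.640622 rad = 36.70°.
For the longitude increment, Δλ = atan2( sin θ sin δ cos φ₁, cos δ − sin φ₁ sin φ₂ ) = atan2(0.430153, -0.123832) = 106.06°.
Hence λ₂ = 50.71° + 106.06° = 156.77°.

latitude 36.70°, longitude 156.77°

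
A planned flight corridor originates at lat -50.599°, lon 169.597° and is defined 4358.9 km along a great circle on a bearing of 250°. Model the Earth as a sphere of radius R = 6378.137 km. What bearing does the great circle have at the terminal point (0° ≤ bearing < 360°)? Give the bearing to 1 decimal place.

final bearing 298.2°

The arc subtends δ = 4358.9/6378.137 = 0.683413 rad at the centre.
Converting: φ₁ = -0.883119 rad, θ = 4.363323 rad.
sin φ₂ = sin φ₁ cos δ + cos φ₁ sin δ cos θ = (-0.772722)(0.775422) + (0.634744)(0.631443)(-0.342020) = -0.736270
φ₂ = asin(-0.736270) = -0.827541 rad = -47.415°.
Then Δλ = atan2(-0.376633, 0.206490) = -1.069295 rad, from sin θ sin δ cos φ₁ over cos δ − sin φ₁ sin φ₂.
Hence λ₂ = 169.597° + -61.266° = 108.331°.
The forward bearing on arrival equals the back-azimuth from the destination plus 180°.
Back-azimuth from P₂ (-47.4°, 108.3°) to P₁ (-50.6°, 169.6°), with Δλ' = λ₁ − λ₂ = 61.3°: atan2( sin Δλ' cos φ₁ , cos φ₂ sin φ₁ − sin φ₂ cos φ₁ cos Δλ' ) = 118.2°.
Final bearing = (118.2° + 180°) mod 360° = 298.2°.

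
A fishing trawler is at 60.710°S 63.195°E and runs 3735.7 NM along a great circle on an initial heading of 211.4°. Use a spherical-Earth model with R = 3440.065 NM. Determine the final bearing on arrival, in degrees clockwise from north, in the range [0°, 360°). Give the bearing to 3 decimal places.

final bearing 336.166°

The arc subtends δ = 3735.7/3440.065 = 1.085939 rad at the centre.
Start latitude φ₁ = -1.059589 rad; initial bearing θ = 3.689626 rad.
sin φ₂ = sin φ₁ cos δ + cos φ₁ sin δ cos θ = (-0.872155)(0.466082) + (0.489230)(0.884741)(-0.853551) = -0.775949
φ₂ = asin(-0.775949) = -0.888218 rad = -50.891°.
Then Δλ = atan2(-0.225515, -0.210665) = -2.322162 rad, from sin θ sin δ cos φ₁ over cos δ − sin φ₁ sin φ₂.
Hence λ₂ = 63.195° + -133.050° = -69.855°.
The forward bearing on arrival equals the back-azimuth from the destination plus 180°.
Back-azimuth from P₂ (-50.891°, -69.855°) to P₁ (-60.710°, 63.195°), with Δλ' = λ₁ − λ₂ = 133.050°: atan2( sin Δλ' cos φ₁ , cos φ₂ sin φ₁ − sin φ₂ cos φ₁ cos Δλ' ) = 156.166°.
Final bearing = (156.166° + 180°) mod 360° = 336.166°.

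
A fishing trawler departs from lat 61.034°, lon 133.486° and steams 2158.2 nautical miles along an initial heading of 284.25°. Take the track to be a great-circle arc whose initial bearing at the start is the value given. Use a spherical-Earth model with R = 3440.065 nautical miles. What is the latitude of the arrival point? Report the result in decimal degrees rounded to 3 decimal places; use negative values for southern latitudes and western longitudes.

latitude 51.103°

The arc subtends δ = 2158.2/3440.065 = 0.627372 rad at the centre.
Converting: φ₁ = 1.065244 rad, θ = 4.961098 rad.
Destination latitude: φ₂ = arcsin( sin φ₁ cos δ + cos φ₁ sin δ cos θ ) = arcsin(0.778280) = 51.103°.
Then Δλ = atan2(-0.275541, 0.128651) = -1.133976 rad, from sin θ sin δ cos φ₁ over cos δ − sin φ₁ sin φ₂.
λ₂ = λ₁ + Δλ = 68.514°.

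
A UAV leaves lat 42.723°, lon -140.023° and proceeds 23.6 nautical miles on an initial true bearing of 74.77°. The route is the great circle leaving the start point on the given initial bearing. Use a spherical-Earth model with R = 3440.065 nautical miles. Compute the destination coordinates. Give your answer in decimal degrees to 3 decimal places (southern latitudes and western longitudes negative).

The arc subtends δ = 23.6/3440.065 = 0.006860 rad at the centre.
With φ₁ = 42.723° = 0.745657 rad and θ = 74.77° = 1.304983 rad:
sin φ₂ = sin φ₁ cos δ + cos φ₁ sin δ cos θ = (0.678455)(0.999976) + (0.734642)(0.006860)(0.262694) = 0.679763
φ₂ = asin(0.679763) = 0.747439 rad = 42.825°.
Δλ = atan2( sin θ sin δ cos φ₁ , cos δ − sin φ₁ sin φ₂ ) = atan2(0.004863, 0.538788) = 0.009025 rad = 0.517°.
λ₂ = -140.023° + 0.517° = -139.506°.

latitude 42.825°, longitude -139.506°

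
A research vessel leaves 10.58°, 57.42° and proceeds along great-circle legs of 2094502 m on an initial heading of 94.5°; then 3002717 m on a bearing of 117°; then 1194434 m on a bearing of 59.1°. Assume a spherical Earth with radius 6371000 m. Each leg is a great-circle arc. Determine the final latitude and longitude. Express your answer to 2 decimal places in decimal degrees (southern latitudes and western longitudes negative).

Apply the spherical direct solution leg by leg, carrying full precision between legs.
Leg 1: from (10.58°, 57.42°), δ = 2094502/6371000 = 0.328756 rad, θ = 94.5° → φ = 8.56°, λ = 76.42°.
Leg 2: from (8.56°, 76.42°), δ = 3002717/6371000 = 0.471310 rad, θ = 117° → φ = -4.08°, λ = 100.34°.
Leg 3: from (-4.08°, 100.34°), δ = 1194434/6371000 = 0.187480 rad, θ = 59.1° → φ = 1.46°, λ = 109.55°.

latitude 1.46°, longitude 109.55°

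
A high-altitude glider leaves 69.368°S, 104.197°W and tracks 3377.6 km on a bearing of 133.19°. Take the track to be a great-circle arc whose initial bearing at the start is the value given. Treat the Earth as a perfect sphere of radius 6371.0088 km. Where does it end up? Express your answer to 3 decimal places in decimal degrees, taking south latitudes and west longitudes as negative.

latitude -68.333°, longitude -11.108°

Angular distance δ = d/R = 3377.6 / 6371.0088 = 0.530152 rad.
Start latitude φ₁ = -1.210700 rad; initial bearing θ = 2.324604 rad.
Destination latitude: φ₂ = arcsin( sin φ₁ cos δ + cos φ₁ sin δ cos θ ) = arcsin(-0.929346) = -68.333°.
For the longitude increment, Δλ = atan2( sin θ sin δ cos φ₁, cos δ − sin φ₁ sin φ₂ ) = atan2(0.129907, -0.007010) = 93.089°.
λ₂ = -104.197° + 93.089° = -11.108°.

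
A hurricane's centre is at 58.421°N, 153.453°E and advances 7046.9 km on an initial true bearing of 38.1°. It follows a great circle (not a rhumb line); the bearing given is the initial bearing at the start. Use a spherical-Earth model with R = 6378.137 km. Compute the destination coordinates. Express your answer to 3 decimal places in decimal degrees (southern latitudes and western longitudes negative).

Central angle δ = d/R = 1.104852 rad.
Start latitude φ₁ = 1.019639 rad; initial bearing θ = 0.664970 rad.
sin φ₂ = sin φ₁ cos δ + cos φ₁ sin δ cos θ = (0.851919)(0.449266) + (0.523674)(0.893398)(0.786935) = 0.750905
φ₂ = asin(0.750905) = 0.849432 rad = 48.669°.
Δλ = atan2( sin θ sin δ cos φ₁ , cos δ − sin φ₁ sin φ₂ ) = atan2(0.288680, -0.190444) = 2.153965 rad = 123.413°.
λ₂ = 153.453° + 123.413° = 276.866°, normalized to (−180°, 180°] → -83.134°.

latitude 48.669°, longitude -83.134°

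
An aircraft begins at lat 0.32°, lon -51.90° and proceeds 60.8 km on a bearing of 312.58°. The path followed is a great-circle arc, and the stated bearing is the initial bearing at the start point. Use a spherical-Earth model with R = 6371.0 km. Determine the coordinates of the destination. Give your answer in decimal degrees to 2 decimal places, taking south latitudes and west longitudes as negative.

latitude 0.69°, longitude -52.30°

Angular distance δ = d/R = 60.8 / 6371 = 0.009543 rad.
With φ₁ = 0.32° = 0.005585 rad and θ = 312.58° = 5.455550 rad:
Destination latitude: φ₂ = arcsin( sin φ₁ cos δ + cos φ₁ sin δ cos θ ) = arcsin(0.012042) = 0.69°.
For the longitude increment, Δλ = atan2( sin θ sin δ cos φ₁, cos δ − sin φ₁ sin φ₂ ) = atan2(-0.007027, 0.999887) = -0.40°.
λ₂ = λ₁ + Δλ = -52.30°.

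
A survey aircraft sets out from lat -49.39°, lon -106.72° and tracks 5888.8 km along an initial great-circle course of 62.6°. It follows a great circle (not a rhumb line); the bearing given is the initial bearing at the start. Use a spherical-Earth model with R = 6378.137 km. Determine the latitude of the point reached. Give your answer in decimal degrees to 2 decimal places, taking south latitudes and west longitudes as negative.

The arc subtends δ = 5888.8/6378.137 = 0.923279 rad at the centre.
Converting: φ₁ = -0.862018 rad, θ = 1.092576 rad.
Applying the spherical law of cosines for sides, sin φ₂ = sin φ₁ cos δ + cos φ₁ sin δ cos θ = -0.219016, so φ₂ = -12.65°.
For the longitude increment, Δλ = atan2( sin θ sin δ cos φ₁, cos δ − sin φ₁ sin φ₂ ) = atan2(0.460912, 0.436940) = 46.53°.
Hence λ₂ = -106.72° + 46.53° = -60.19°.

latitude -12.65°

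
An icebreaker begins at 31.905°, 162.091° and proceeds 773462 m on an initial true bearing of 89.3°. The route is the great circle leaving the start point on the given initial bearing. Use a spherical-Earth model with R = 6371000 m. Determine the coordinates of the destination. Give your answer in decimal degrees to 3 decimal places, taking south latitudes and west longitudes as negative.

δ = 773462/6371000 = 0.121404 rad (6.9559°).
Converting: φ₁ = 0.556847 rad, θ = 1.558579 rad.
Destination latitude: φ₂ = arcsin( sin φ₁ cos δ + cos φ₁ sin δ cos θ ) = arcsin(0.525878) = 31.727°.
For the longitude increment, Δλ = atan2( sin θ sin δ cos φ₁, cos δ − sin φ₁ sin φ₂ ) = atan2(0.102802, 0.714706) = 8.185°.
λ₂ = 162.091° + 8.185° = 170.276°.

latitude 31.727°, longitude 170.276°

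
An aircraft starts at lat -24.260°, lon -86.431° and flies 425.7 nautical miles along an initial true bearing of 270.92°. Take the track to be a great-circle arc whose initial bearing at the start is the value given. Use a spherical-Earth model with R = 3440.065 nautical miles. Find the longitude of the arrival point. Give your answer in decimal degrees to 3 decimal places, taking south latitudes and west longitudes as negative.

The arc subtends δ = 425.7/3440.065 = 0.123748 rad at the centre.
Start latitude φ₁ = -0.423417 rad; initial bearing θ = 4.728446 rad.
sin φ₂ = sin φ₁ cos δ + cos φ₁ sin δ cos θ = (-0.410878)(0.992353) + (0.911690)(0.123432)(0.016056) = -0.405929
φ₂ = asin(-0.405929) = -0.417995 rad = -23.949°.
For the longitude increment, Δλ = atan2( sin θ sin δ cos φ₁, cos δ − sin φ₁ sin φ₂ ) = atan2(-0.112517, 0.825566) = -7.761°.
Hence λ₂ = -86.431° + -7.761° = -94.192°.

longitude -94.192°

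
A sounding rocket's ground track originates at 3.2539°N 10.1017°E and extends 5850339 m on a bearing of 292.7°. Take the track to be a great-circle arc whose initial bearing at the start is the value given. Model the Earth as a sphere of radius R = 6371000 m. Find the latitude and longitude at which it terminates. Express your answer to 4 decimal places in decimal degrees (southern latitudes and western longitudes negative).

The arc subtends δ = 5850339/6371000 = 0.918276 rad at the centre.
With φ₁ = 3.2539° = 0.056791 rad and θ = 292.7° = 5.108579 rad:
Applying the spherical law of cosines for sides, sin φ₂ = sin φ₁ cos δ + cos φ₁ sin δ cos θ = 0.340594, so φ₂ = 19.9131°.
For the longitude increment, Δλ = atan2( sin θ sin δ cos φ₁, cos δ − sin φ₁ sin φ₂ ) = atan2(-0.731827, 0.587858) = -51.2260°.
Hence λ₂ = 10.1017° + -51.2260° = -41.1243°.

latitude 19.9131°, longitude -41.1243°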